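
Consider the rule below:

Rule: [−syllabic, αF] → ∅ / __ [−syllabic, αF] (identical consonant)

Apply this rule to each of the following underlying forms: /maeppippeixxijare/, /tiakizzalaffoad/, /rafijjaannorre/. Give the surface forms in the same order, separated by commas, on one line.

maepipeixijare, tiakizalafoad, rafijaanore

/maeppippeixxijare/: /pp/ is a geminate; the first /p/ deletes. /pp/ is a geminate; the first /p/ deletes. /xx/ is a geminate; the first /x/ deletes. → [maepipeixijare].
/tiakizzalaffoad/: /zz/ is a geminate; the first /z/ deletes. /ff/ is a geminate; the first /f/ deletes. → [tiakizalafoad].
/rafijjaannorre/: /jj/ is a geminate; the first /j/ deletes. /nn/ is a geminate; the first /n/ deletes. /rr/ is a geminate; the first /r/ deletes. → [rafijaanore].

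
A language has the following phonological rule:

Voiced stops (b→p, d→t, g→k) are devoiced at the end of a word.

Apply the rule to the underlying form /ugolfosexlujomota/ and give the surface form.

ugolfosexlujomota

No segment of /ugolfosexlujomota/ meets the structural description of the rule, so the form surfaces unchanged.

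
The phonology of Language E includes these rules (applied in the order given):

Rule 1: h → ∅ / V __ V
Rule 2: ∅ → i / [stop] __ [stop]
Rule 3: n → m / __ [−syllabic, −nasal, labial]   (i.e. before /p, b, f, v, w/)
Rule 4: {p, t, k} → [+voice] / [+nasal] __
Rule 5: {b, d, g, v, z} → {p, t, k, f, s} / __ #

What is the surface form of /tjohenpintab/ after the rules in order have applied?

tjoembindap

Rule 1 (intervocalic h-deletion): /h/ occurs between vowels /o/ and /e/, so it deletes. /tjohenpintab/ → tjoenpintab.
Rule 2 (stop-cluster i-epenthesis): no segment meets the environment; /tjoenpintab/ is unchanged.
Rule 3 (nasal place assimilation): /n/ precedes the labial consonant /p/, so it assimilates in place to [m]. /tjoenpintab/ → tjoempintab.
Rule 4 (post-nasal voicing): /p/ is a voiceless stop immediately after the nasal /m/, so it voices to [b]. /t/ is a voiceless stop immediately after the nasal /n/, so it voices to [d]. /tjoempintab/ → tjoembindab.
Rule 5 (final devoicing): /b/ is a voiced obstruent in word-final position, so it devoices to [p]. /tjoembindab/ → tjoembindap.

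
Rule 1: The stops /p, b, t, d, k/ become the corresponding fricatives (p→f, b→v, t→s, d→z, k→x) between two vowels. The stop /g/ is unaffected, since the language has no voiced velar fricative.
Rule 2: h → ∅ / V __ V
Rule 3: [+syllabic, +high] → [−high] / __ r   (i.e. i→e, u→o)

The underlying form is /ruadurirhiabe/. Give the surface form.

Rule 1 (intervocalic spirantization): /d/ is a stop between vowels /a/ and /u/, so it spirantizes to the fricative [z]. /b/ is a stop between vowels /a/ and /e/, so it spirantizes to the fricative [v]. /ruadurirhiabe/ → ruazurirhiave.
Rule 2 (intervocalic h-deletion): no segment meets the environment; /ruazurirhiave/ is unchanged.
Rule 3 (pre-rhotic lowering): /u/ is a high vowel immediately before /r/, so it lowers to [o]. /i/ is a high vowel immediately before /r/, so it lowers to [e]. /ruazurirhiave/ → ruazorerhiave.

ruazorerhiave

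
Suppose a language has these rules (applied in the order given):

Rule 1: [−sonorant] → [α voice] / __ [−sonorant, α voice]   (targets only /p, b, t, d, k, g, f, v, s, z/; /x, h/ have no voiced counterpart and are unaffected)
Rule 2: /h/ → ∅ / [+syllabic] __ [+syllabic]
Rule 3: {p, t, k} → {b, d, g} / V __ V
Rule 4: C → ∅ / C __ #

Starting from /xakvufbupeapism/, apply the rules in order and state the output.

Rule 1 (regressive voicing assimilation): /k/ precedes the voiced obstruent /v/, so it voices to [g] by assimilation. /f/ precedes the voiced obstruent /b/, so it voices to [v] by assimilation. /xakvufbupeapism/ → xagvuvbupeapism.
Rule 2 (intervocalic h-deletion): no segment meets the environment; /xagvuvbupeapism/ is unchanged.
Rule 3 (intervocalic voicing): /p/ is a voiceless stop between vowels /u/ and /e/, so it voices to [b]. /p/ is a voiceless stop between vowels /a/ and /i/, so it voices to [b]. /xagvuvbupeapism/ → xagvuvbubeabism.
Rule 4 (final cluster simplification): /m/ is the second consonant of a word-final cluster /sm/, so it deletes. /xagvuvbubeabism/ → xagvuvbubeabis.

xagvuvbubeabis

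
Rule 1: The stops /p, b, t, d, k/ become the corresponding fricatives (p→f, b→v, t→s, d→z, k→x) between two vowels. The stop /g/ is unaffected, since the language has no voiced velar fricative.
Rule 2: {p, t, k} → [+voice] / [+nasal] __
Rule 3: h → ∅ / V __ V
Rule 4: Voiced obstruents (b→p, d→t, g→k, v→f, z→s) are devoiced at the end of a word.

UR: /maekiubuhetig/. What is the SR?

maexiuvuesik

Rule 1 (intervocalic spirantization): /k/ is a stop between vowels /e/ and /i/, so it spirantizes to the fricative [x]. /b/ is a stop between vowels /u/ and /u/, so it spirantizes to the fricative [v]. /t/ is a stop between vowels /e/ and /i/, so it spirantizes to the fricative [s]. /maekiubuhetig/ → maexiuvuhesig.
Rule 2 (post-nasal voicing): no segment meets the environment; /maexiuvuhesig/ is unchanged.
Rule 3 (intervocalic h-deletion): /h/ occurs between vowels /u/ and /e/, so it deletes. /maexiuvuhesig/ → maexiuvuesig.
Rule 4 (final devoicing): /g/ is a voiced obstruent in word-final position, so it devoices to [k]. /maexiuvuesig/ → maexiuvuesik.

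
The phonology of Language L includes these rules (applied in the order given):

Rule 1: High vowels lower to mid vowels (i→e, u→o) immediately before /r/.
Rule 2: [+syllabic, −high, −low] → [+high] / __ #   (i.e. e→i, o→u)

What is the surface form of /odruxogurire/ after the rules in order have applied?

Rule 1 (pre-rhotic lowering): /u/ is a high vowel immediately before /r/, so it lowers to [o]. /i/ is a high vowel immediately before /r/, so it lowers to [e]. /odruxogurire/ → odruxogorere.
Rule 2 (final vowel raising): /e/ is a mid vowel in word-final position, so it raises to [i]. /odruxogorere/ → odruxogoreri.

odruxogoreri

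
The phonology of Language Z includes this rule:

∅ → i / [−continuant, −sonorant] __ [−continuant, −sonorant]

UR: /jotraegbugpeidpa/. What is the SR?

/g/ and /b/ form a stop–stop cluster, so [i] is inserted between them.
/g/ and /p/ form a stop–stop cluster, so [i] is inserted between them.
/d/ and /p/ form a stop–stop cluster, so [i] is inserted between them.
Surface form: [jotraegibugipeidipa].

jotraegibugipeidipa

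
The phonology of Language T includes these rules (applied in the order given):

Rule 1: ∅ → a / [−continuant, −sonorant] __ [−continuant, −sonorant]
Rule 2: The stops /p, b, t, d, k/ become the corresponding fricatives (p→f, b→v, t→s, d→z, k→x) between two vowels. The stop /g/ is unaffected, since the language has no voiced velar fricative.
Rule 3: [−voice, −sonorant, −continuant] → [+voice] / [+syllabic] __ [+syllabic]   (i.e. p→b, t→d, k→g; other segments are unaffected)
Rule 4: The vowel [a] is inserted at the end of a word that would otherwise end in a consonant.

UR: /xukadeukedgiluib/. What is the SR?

xuxazeuxezagiluiba

Rule 1 (stop-cluster a-epenthesis): /d/ and /g/ form a stop–stop cluster, so [a] is inserted between them. /xukadeukedgiluib/ → xukadeukedagiluib.
Rule 2 (intervocalic spirantization): /k/ is a stop between vowels /u/ and /a/, so it spirantizes to the fricative [x]. /d/ is a stop between vowels /a/ and /e/, so it spirantizes to the fricative [z]. /k/ is a stop between vowels /u/ and /e/, so it spirantizes to the fricative [x]. /d/ is a stop between vowels /e/ and /a/, so it spirantizes to the fricative [z]. /xukadeukedagiluib/ → xuxazeuxezagiluib.
Rule 3 (intervocalic voicing): no segment meets the environment; /xuxazeuxezagiluib/ is unchanged.
Rule 4 (final a-epenthesis): the form ends in the consonant /b/, so [a] is inserted word-finally. /xuxazeuxezagiluib/ → xuxazeuxezagiluiba.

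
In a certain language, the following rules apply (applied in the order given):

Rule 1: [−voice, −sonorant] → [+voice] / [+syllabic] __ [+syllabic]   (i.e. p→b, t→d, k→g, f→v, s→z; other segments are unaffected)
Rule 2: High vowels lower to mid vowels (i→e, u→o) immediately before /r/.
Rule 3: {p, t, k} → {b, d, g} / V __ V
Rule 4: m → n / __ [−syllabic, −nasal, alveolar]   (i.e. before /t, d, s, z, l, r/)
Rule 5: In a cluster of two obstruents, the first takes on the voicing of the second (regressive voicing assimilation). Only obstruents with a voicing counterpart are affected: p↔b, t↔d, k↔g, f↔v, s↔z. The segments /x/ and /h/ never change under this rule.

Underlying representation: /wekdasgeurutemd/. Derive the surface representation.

Rule 1 (intervocalic voicing): /t/ is a voiceless obstruent between vowels /u/ and /e/, so it voices to [d]. /wekdasgeurutemd/ → wekdasgeurudemd.
Rule 2 (pre-rhotic lowering): /u/ is a high vowel immediately before /r/, so it lowers to [o]. /wekdasgeurudemd/ → wekdasgeorudemd.
Rule 3 (intervocalic voicing): no segment meets the environment; /wekdasgeorudemd/ is unchanged.
Rule 4 (nasal place assimilation): /m/ precedes the alveolar consonant /d/, so it assimilates in place to [n]. /wekdasgeorudemd/ → wekdasgeorudend.
Rule 5 (regressive voicing assimilation): /k/ precedes the voiced obstruent /d/, so it voices to [g] by assimilation. /s/ precedes the voiced obstruent /g/, so it voices to [z] by assimilation. /wekdasgeorudend/ → wegdazgeorudend.

wegdazgeorudend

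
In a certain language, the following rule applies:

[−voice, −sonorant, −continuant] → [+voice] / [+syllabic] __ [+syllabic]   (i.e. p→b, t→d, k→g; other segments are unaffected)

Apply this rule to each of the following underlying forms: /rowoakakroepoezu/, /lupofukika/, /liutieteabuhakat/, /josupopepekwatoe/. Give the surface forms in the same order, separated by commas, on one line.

/rowoakakroepoezu/: /k/ is a voiceless stop between vowels /a/ and /a/, so it voices to [g]. /p/ is a voiceless stop between vowels /e/ and /o/, so it voices to [b]. → [rowoagakroeboezu].
/lupofukika/: /p/ is a voiceless stop between vowels /u/ and /o/, so it voices to [b]. /k/ is a voiceless stop between vowels /u/ and /i/, so it voices to [g]. /k/ is a voiceless stop between vowels /i/ and /a/, so it voices to [g]. → [lubofugiga].
/liutieteabuhakat/: /t/ is a voiceless stop between vowels /u/ and /i/, so it voices to [d]. /t/ is a voiceless stop between vowels /e/ and /e/, so it voices to [d]. /k/ is a voiceless stop between vowels /a/ and /a/, so it voices to [g]. → [liudiedeabuhagat].
/josupopepekwatoe/: /p/ is a voiceless stop between vowels /u/ and /o/, so it voices to [b]. /p/ is a voiceless stop between vowels /o/ and /e/, so it voices to [b]. /p/ is a voiceless stop between vowels /e/ and /e/, so it voices to [b]. /t/ is a voiceless stop between vowels /a/ and /o/, so it voices to [d]. → [josubobebekwadoe].

rowoagakroeboezu, lubofugiga, liudiedeabuhagat, josubobebekwadoe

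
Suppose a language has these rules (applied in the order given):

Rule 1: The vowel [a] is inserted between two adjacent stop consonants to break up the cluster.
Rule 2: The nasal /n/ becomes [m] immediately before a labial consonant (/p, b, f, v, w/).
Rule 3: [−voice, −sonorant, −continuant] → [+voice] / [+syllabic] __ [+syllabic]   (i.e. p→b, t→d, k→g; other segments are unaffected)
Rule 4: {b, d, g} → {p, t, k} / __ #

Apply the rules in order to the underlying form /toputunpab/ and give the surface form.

tobudumpap

Rule 1 (stop-cluster a-epenthesis): no segment meets the environment; /toputunpab/ is unchanged.
Rule 2 (nasal place assimilation): /n/ precedes the labial consonant /p/, so it assimilates in place to [m]. /toputunpab/ → toputumpab.
Rule 3 (intervocalic voicing): /p/ is a voiceless stop between vowels /o/ and /u/, so it voices to [b]. /t/ is a voiceless stop between vowels /u/ and /u/, so it voices to [d]. /toputumpab/ → tobudumpab.
Rule 4 (final devoicing): /b/ is a voiced stop in word-final position, so it devoices to [p]. /tobudumpab/ → tobudumpap.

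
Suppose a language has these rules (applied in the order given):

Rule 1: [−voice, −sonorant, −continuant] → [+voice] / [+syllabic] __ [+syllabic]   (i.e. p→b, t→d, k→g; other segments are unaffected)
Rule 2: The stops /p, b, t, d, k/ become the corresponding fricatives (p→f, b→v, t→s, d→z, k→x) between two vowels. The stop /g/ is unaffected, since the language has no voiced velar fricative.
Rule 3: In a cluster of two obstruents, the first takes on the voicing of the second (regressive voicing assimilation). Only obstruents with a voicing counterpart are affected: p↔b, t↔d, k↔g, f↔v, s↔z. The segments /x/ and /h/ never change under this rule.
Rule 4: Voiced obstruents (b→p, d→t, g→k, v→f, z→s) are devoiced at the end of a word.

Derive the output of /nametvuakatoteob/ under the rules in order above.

Rule 1 (intervocalic voicing): /k/ is a voiceless stop between vowels /a/ and /a/, so it voices to [g]. /t/ is a voiceless stop between vowels /a/ and /o/, so it voices to [d]. /t/ is a voiceless stop between vowels /o/ and /e/, so it voices to [d]. /nametvuakatoteob/ → nametvuagadodeob.
Rule 2 (intervocalic spirantization): /d/ is a stop between vowels /a/ and /o/, so it spirantizes to the fricative [z]. /d/ is a stop between vowels /o/ and /e/, so it spirantizes to the fricative [z]. /nametvuagadodeob/ → nametvuagazozeob.
Rule 3 (regressive voicing assimilation): /t/ precedes the voiced obstruent /v/, so it voices to [d] by assimilation. /nametvuagazozeob/ → namedvuagazozeob.
Rule 4 (final devoicing): /b/ is a voiced obstruent in word-final position, so it devoices to [p]. /namedvuagazozeob/ → namedvuagazozeop.

namedvuagazozeop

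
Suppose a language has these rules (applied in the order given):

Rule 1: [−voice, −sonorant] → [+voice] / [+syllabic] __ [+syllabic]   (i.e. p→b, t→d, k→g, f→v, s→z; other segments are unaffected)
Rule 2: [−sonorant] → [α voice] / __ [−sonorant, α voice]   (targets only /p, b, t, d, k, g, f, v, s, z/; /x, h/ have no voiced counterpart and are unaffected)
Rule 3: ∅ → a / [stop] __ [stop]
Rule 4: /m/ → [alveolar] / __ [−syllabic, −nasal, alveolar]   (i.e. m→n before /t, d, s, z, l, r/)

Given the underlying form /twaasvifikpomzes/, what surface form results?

Rule 1 (intervocalic voicing): /f/ is a voiceless obstruent between vowels /i/ and /i/, so it voices to [v]. /twaasvifikpomzes/ → twaasvivikpomzes.
Rule 2 (regressive voicing assimilation): /s/ precedes the voiced obstruent /v/, so it voices to [z] by assimilation. /twaasvivikpomzes/ → twaazvivikpomzes.
Rule 3 (stop-cluster a-epenthesis): /k/ and /p/ form a stop–stop cluster, so [a] is inserted between them. /twaazvivikpomzes/ → twaazvivikapomzes.
Rule 4 (nasal place assimilation): /m/ precedes the alveolar consonant /z/, so it assimilates in place to [n]. /twaazvivikapomzes/ → twaazvivikaponzes.

twaazvivikaponzes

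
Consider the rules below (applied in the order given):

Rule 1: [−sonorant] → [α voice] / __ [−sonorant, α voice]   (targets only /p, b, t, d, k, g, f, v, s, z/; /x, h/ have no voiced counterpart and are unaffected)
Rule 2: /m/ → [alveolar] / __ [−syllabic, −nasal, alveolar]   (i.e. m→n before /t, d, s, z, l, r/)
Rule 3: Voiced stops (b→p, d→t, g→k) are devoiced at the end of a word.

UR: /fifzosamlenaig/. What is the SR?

fivzosanlenaik

Rule 1 (regressive voicing assimilation): /f/ precedes the voiced obstruent /z/, so it voices to [v] by assimilation. /fifzosamlenaig/ → fivzosamlenaig.
Rule 2 (nasal place assimilation): /m/ precedes the alveolar consonant /l/, so it assimilates in place to [n]. /fivzosamlenaig/ → fivzosanlenaig.
Rule 3 (final devoicing): /g/ is a voiced stop in word-final position, so it devoices to [k]. /fivzosanlenaig/ → fivzosanlenaik.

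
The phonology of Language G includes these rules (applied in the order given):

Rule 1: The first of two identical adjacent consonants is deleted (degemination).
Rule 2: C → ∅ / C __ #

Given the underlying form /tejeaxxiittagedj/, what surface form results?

Rule 1 (degemination): /xx/ is a geminate; the first /x/ deletes. /tt/ is a geminate; the first /t/ deletes. /tejeaxxiittagedj/ → tejeaxiitagedj.
Rule 2 (final cluster simplification): /j/ is the second consonant of a word-final cluster /dj/, so it deletes. /tejeaxiitagedj/ → tejeaxiitaged.

tejeaxiitaged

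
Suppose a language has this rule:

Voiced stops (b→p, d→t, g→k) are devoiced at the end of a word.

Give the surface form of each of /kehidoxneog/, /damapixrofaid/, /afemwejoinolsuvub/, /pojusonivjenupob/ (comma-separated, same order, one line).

kehidoxneok, damapixrofait, afemwejoinolsuvup, pojusonivjenupop

/kehidoxneog/: /g/ is a voiced stop in word-final position, so it devoices to [k]. → [kehidoxneok].
/damapixrofaid/: /d/ is a voiced stop in word-final position, so it devoices to [t]. → [damapixrofait].
/afemwejoinolsuvub/: /b/ is a voiced stop in word-final position, so it devoices to [p]. → [afemwejoinolsuvup].
/pojusonivjenupob/: /b/ is a voiced stop in word-final position, so it devoices to [p]. → [pojusonivjenupop].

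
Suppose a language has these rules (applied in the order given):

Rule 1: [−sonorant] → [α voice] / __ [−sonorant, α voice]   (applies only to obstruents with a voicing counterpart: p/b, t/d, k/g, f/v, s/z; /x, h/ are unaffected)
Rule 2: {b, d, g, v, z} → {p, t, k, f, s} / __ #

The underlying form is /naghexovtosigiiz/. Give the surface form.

nakhexoftosigiis

Rule 1 (regressive voicing assimilation): /g/ precedes the voiceless obstruent /h/, so it devoices to [k] by assimilation. /v/ precedes the voiceless obstruent /t/, so it devoices to [f] by assimilation. /naghexovtosigiiz/ → nakhexoftosigiiz.
Rule 2 (final devoicing): /z/ is a voiced obstruent in word-final position, so it devoices to [s]. /nakhexoftosigiiz/ → nakhexoftosigiis.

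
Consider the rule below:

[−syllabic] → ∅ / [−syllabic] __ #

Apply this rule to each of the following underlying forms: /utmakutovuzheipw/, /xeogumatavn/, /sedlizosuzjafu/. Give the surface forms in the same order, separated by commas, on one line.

/utmakutovuzheipw/: /w/ is the second consonant of a word-final cluster /pw/, so it deletes. → [utmakutovuzheip].
/xeogumatavn/: /n/ is the second consonant of a word-final cluster /vn/, so it deletes. → [xeogumatav].
/sedlizosuzjafu/: the rule's environment is not met; surfaces unchanged as [sedlizosuzjafu].

utmakutovuzheip, xeogumatav, sedlizosuzjafu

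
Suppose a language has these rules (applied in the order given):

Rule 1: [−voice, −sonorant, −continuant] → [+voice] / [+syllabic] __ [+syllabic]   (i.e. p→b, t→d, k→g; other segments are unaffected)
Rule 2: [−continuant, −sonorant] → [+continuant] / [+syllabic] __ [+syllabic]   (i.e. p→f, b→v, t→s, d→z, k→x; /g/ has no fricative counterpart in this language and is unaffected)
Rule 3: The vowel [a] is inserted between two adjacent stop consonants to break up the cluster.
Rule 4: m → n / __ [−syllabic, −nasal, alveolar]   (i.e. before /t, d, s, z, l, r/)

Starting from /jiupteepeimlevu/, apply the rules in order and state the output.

Rule 1 (intervocalic voicing): /p/ is a voiceless stop between vowels /e/ and /e/, so it voices to [b]. /jiupteepeimlevu/ → jiupteebeimlevu.
Rule 2 (intervocalic spirantization): /b/ is a stop between vowels /e/ and /e/, so it spirantizes to the fricative [v]. /jiupteebeimlevu/ → jiupteeveimlevu.
Rule 3 (stop-cluster a-epenthesis): /p/ and /t/ form a stop–stop cluster, so [a] is inserted between them. /jiupteeveimlevu/ → jiupateeveimlevu.
Rule 4 (nasal place assimilation): /m/ precedes the alveolar consonant /l/, so it assimilates in place to [n]. /jiupateeveimlevu/ → jiupateeveinlevu.

jiupateeveinlevu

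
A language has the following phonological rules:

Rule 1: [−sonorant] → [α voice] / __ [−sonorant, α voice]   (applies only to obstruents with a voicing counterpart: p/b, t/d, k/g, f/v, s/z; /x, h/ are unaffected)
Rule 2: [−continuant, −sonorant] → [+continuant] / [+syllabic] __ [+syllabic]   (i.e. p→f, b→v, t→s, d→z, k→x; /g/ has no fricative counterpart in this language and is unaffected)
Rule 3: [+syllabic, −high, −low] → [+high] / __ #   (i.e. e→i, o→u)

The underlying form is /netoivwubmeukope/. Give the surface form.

Rule 1 (regressive voicing assimilation): no segment meets the environment; /netoivwubmeukope/ is unchanged.
Rule 2 (intervocalic spirantization): /t/ is a stop between vowels /e/ and /o/, so it spirantizes to the fricative [s]. /k/ is a stop between vowels /u/ and /o/, so it spirantizes to the fricative [x]. /p/ is a stop between vowels /o/ and /e/, so it spirantizes to the fricative [f]. /netoivwubmeukope/ → nesoivwubmeuxofe.
Rule 3 (final vowel raising): /e/ is a mid vowel in word-final position, so it raises to [i]. /nesoivwubmeuxofe/ → nesoivwubmeuxofi.

nesoivwubmeuxofi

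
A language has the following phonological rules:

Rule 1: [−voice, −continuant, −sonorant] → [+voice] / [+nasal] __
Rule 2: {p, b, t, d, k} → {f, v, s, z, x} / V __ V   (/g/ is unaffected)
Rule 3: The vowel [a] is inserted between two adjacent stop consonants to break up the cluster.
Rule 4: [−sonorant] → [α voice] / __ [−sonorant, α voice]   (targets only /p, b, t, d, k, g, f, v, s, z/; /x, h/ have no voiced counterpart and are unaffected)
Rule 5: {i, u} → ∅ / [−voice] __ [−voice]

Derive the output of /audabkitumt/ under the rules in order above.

Rule 1 (post-nasal voicing): /t/ is a voiceless stop immediately after the nasal /m/, so it voices to [d]. /audabkitumt/ → audabkitumd.
Rule 2 (intervocalic spirantization): /d/ is a stop between vowels /u/ and /a/, so it spirantizes to the fricative [z]. /t/ is a stop between vowels /i/ and /u/, so it spirantizes to the fricative [s]. /audabkitumd/ → auzabkisumd.
Rule 3 (stop-cluster a-epenthesis): /b/ and /k/ form a stop–stop cluster, so [a] is inserted between them. /auzabkisumd/ → auzabakisumd.
Rule 4 (regressive voicing assimilation): no segment meets the environment; /auzabakisumd/ is unchanged.
Rule 5 (high vowel syncope): /i/ is a high vowel flanked by voiceless consonants /k/ and /s/, so it deletes. /auzabakisumd/ → auzabaksumd.

auzabaksumd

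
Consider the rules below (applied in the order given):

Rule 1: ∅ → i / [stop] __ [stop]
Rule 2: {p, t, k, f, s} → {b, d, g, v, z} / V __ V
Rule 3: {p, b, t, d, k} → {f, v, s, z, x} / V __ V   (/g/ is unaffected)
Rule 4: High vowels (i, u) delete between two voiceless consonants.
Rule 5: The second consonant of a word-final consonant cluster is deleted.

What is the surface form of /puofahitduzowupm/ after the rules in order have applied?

puovahizizuzowup

Rule 1 (stop-cluster i-epenthesis): /t/ and /d/ form a stop–stop cluster, so [i] is inserted between them. /puofahitduzowupm/ → puofahitiduzowupm.
Rule 2 (intervocalic voicing): /f/ is a voiceless obstruent between vowels /o/ and /a/, so it voices to [v]. /t/ is a voiceless obstruent between vowels /i/ and /i/, so it voices to [d]. /puofahitiduzowupm/ → puovahididuzowupm.
Rule 3 (intervocalic spirantization): /d/ is a stop between vowels /i/ and /i/, so it spirantizes to the fricative [z]. /d/ is a stop between vowels /i/ and /u/, so it spirantizes to the fricative [z]. /puovahididuzowupm/ → puovahizizuzowupm.
Rule 4 (high vowel syncope): no segment meets the environment; /puovahizizuzowupm/ is unchanged.
Rule 5 (final cluster simplification): /m/ is the second consonant of a word-final cluster /pm/, so it deletes. /puovahizizuzowupm/ → puovahizizuzowup.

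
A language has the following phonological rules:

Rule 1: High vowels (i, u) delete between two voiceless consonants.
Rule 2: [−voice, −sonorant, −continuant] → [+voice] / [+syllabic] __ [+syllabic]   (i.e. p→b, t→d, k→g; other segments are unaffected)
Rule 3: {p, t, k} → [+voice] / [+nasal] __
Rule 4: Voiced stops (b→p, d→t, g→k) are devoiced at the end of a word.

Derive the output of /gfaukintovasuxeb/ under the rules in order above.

Rule 1 (high vowel syncope): /u/ is a high vowel flanked by voiceless consonants /s/ and /x/, so it deletes. /gfaukintovasuxeb/ → gfaukintovasxeb.
Rule 2 (intervocalic voicing): /k/ is a voiceless stop between vowels /u/ and /i/, so it voices to [g]. /gfaukintovasxeb/ → gfaugintovasxeb.
Rule 3 (post-nasal voicing): /t/ is a voiceless stop immediately after the nasal /n/, so it voices to [d]. /gfaugintovasxeb/ → gfaugindovasxeb.
Rule 4 (final devoicing): /b/ is a voiced stop in word-final position, so it devoices to [p]. /gfaugindovasxeb/ → gfaugindovasxep.

gfaugindovasxep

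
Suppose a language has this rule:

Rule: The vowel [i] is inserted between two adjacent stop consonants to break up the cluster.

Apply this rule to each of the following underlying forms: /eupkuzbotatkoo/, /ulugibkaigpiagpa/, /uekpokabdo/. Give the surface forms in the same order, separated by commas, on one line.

eupikuzbotatikoo, ulugibikaigipiagipa, uekipokabido

/eupkuzbotatkoo/: /p/ and /k/ form a stop–stop cluster, so [i] is inserted between them. /t/ and /k/ form a stop–stop cluster, so [i] is inserted between them. → [eupikuzbotatikoo].
/ulugibkaigpiagpa/: /b/ and /k/ form a stop–stop cluster, so [i] is inserted between them. /g/ and /p/ form a stop–stop cluster, so [i] is inserted between them. /g/ and /p/ form a stop–stop cluster, so [i] is inserted between them. → [ulugibikaigipiagipa].
/uekpokabdo/: /k/ and /p/ form a stop–stop cluster, so [i] is inserted between them. /b/ and /d/ form a stop–stop cluster, so [i] is inserted between them. → [uekipokabido].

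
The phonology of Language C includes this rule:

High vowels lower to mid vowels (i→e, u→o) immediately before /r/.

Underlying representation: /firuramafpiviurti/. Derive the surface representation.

Scanning /firuramafpiviurti/: /i/ is a high vowel immediately before /r/, so it lowers to [e]; /u/ is a high vowel immediately before /r/, so it lowers to [o]; /i/ at position 11 is not in the conditioning environment; /i/ at position 13 is not in the conditioning environment; /u/ is a high vowel immediately before /r/, so it lowers to [o]; /i/ at position 17 is not in the conditioning environment.
Result: [feroramafpiviorti].

feroramafpiviorti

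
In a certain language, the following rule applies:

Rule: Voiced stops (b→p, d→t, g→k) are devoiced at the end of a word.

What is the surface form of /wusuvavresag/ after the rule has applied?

/g/ is a voiced stop in word-final position, so it devoices to [k].
Surface form: [wusuvavresak].

wusuvavresak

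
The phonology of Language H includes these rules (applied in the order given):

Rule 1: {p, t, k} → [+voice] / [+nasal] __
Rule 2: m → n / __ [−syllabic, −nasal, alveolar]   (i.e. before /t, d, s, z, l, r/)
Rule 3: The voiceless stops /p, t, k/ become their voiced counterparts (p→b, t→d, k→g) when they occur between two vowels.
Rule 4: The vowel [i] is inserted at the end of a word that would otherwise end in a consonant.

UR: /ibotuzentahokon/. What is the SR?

Rule 1 (post-nasal voicing): /t/ is a voiceless stop immediately after the nasal /n/, so it voices to [d]. /ibotuzentahokon/ → ibotuzendahokon.
Rule 2 (nasal place assimilation): no segment meets the environment; /ibotuzendahokon/ is unchanged.
Rule 3 (intervocalic voicing): /t/ is a voiceless stop between vowels /o/ and /u/, so it voices to [d]. /k/ is a voiceless stop between vowels /o/ and /o/, so it voices to [g]. /ibotuzendahokon/ → iboduzendahogon.
Rule 4 (final i-epenthesis): the form ends in the consonant /n/, so [i] is inserted word-finally. /iboduzendahogon/ → iboduzendahogoni.

iboduzendahogoni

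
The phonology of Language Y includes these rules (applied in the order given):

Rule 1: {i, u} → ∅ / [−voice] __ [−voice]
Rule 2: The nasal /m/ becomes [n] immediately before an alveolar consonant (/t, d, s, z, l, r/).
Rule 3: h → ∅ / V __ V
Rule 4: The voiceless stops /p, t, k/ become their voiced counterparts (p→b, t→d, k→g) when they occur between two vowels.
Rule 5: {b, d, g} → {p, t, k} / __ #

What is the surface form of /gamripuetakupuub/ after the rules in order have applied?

Rule 1 (high vowel syncope): /u/ is a high vowel flanked by voiceless consonants /k/ and /p/, so it deletes. /gamripuetakupuub/ → gamripuetakpuub.
Rule 2 (nasal place assimilation): /m/ precedes the alveolar consonant /r/, so it assimilates in place to [n]. /gamripuetakpuub/ → ganripuetakpuub.
Rule 3 (intervocalic h-deletion): no segment meets the environment; /ganripuetakpuub/ is unchanged.
Rule 4 (intervocalic voicing): /p/ is a voiceless stop between vowels /i/ and /u/, so it voices to [b]. /t/ is a voiceless stop between vowels /e/ and /a/, so it voices to [d]. /ganripuetakpuub/ → ganribuedakpuub.
Rule 5 (final devoicing): /b/ is a voiced stop in word-final position, so it devoices to [p]. /ganribuedakpuub/ → ganribuedakpuup.

ganribuedakpuup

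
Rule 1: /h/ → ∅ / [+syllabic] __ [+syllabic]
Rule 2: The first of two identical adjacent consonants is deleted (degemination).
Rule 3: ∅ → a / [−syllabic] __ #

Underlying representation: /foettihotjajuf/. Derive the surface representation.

Rule 1 (intervocalic h-deletion): /h/ occurs between vowels /i/ and /o/, so it deletes. /foettihotjajuf/ → foettiotjajuf.
Rule 2 (degemination): /tt/ is a geminate; the first /t/ deletes. /foettiotjajuf/ → foetiotjajuf.
Rule 3 (final a-epenthesis): the form ends in the consonant /f/, so [a] is inserted word-finally. /foetiotjajuf/ → foetiotjajufa.

foetiotjajufa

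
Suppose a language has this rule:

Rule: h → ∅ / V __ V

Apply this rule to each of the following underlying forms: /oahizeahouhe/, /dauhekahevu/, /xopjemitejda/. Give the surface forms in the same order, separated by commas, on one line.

oaizeaoue, dauekaevu, xopjemitejda

/oahizeahouhe/: /h/ occurs between vowels /a/ and /i/, so it deletes. /h/ occurs between vowels /a/ and /o/, so it deletes. /h/ occurs between vowels /u/ and /e/, so it deletes. → [oaizeaoue].
/dauhekahevu/: /h/ occurs between vowels /u/ and /e/, so it deletes. /h/ occurs between vowels /a/ and /e/, so it deletes. → [dauekaevu].
/xopjemitejda/: the rule's environment is not met; surfaces unchanged as [xopjemitejda].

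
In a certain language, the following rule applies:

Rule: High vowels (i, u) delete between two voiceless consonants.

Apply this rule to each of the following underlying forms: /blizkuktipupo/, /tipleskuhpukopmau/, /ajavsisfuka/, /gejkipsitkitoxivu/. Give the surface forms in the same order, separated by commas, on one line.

blizkktppo, tpleskhpkopmau, ajavssfka, gejkpstktoxivu

/blizkuktipupo/: /u/ is a high vowel flanked by voiceless consonants /k/ and /k/, so it deletes. /i/ is a high vowel flanked by voiceless consonants /t/ and /p/, so it deletes. /u/ is a high vowel flanked by voiceless consonants /p/ and /p/, so it deletes. → [blizkktppo].
/tipleskuhpukopmau/: /i/ is a high vowel flanked by voiceless consonants /t/ and /p/, so it deletes. /u/ is a high vowel flanked by voiceless consonants /k/ and /h/, so it deletes. /u/ is a high vowel flanked by voiceless consonants /p/ and /k/, so it deletes. → [tpleskhpkopmau].
/ajavsisfuka/: /i/ is a high vowel flanked by voiceless consonants /s/ and /s/, so it deletes. /u/ is a high vowel flanked by voiceless consonants /f/ and /k/, so it deletes. → [ajavssfka].
/gejkipsitkitoxivu/: /i/ is a high vowel flanked by voiceless consonants /k/ and /p/, so it deletes. /i/ is a high vowel flanked by voiceless consonants /s/ and /t/, so it deletes. /i/ is a high vowel flanked by voiceless consonants /k/ and /t/, so it deletes. → [gejkpstktoxivu].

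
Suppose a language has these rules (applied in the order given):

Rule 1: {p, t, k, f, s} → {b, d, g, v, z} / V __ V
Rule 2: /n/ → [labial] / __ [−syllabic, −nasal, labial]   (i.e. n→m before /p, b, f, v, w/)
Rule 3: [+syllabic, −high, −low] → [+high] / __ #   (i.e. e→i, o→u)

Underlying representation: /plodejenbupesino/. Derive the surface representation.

plodejembubezinu

Rule 1 (intervocalic voicing): /p/ is a voiceless obstruent between vowels /u/ and /e/, so it voices to [b]. /s/ is a voiceless obstruent between vowels /e/ and /i/, so it voices to [z]. /plodejenbupesino/ → plodejenbubezino.
Rule 2 (nasal place assimilation): /n/ precedes the labial consonant /b/, so it assimilates in place to [m]. /plodejenbubezino/ → plodejembubezino.
Rule 3 (final vowel raising): /o/ is a mid vowel in word-final position, so it raises to [u]. /plodejembubezino/ → plodejembubezinu.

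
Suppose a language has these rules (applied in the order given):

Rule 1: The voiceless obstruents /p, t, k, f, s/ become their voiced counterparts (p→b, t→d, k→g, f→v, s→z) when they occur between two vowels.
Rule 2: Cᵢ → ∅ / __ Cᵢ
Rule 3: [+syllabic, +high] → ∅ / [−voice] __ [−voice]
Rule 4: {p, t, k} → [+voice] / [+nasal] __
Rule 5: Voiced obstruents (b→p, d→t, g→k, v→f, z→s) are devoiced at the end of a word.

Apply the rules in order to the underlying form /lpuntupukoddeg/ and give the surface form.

Rule 1 (intervocalic voicing): /p/ is a voiceless obstruent between vowels /u/ and /u/, so it voices to [b]. /k/ is a voiceless obstruent between vowels /u/ and /o/, so it voices to [g]. /lpuntupukoddeg/ → lpuntubugoddeg.
Rule 2 (degemination): /dd/ is a geminate; the first /d/ deletes. /lpuntubugoddeg/ → lpuntubugodeg.
Rule 3 (high vowel syncope): no segment meets the environment; /lpuntubugodeg/ is unchanged.
Rule 4 (post-nasal voicing): /t/ is a voiceless stop immediately after the nasal /n/, so it voices to [d]. /lpuntubugodeg/ → lpundubugodeg.
Rule 5 (final devoicing): /g/ is a voiced obstruent in word-final position, so it devoices to [k]. /lpundubugodeg/ → lpundubugodek.

lpundubugodek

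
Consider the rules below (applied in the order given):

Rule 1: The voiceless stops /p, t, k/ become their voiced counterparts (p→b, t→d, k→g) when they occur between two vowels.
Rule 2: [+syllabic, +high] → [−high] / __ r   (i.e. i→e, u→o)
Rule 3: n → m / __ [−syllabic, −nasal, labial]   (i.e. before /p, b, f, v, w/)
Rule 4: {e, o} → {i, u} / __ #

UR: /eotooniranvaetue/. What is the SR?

Rule 1 (intervocalic voicing): /t/ is a voiceless stop between vowels /o/ and /o/, so it voices to [d]. /t/ is a voiceless stop between vowels /e/ and /u/, so it voices to [d]. /eotooniranvaetue/ → eodooniranvaedue.
Rule 2 (pre-rhotic lowering): /i/ is a high vowel immediately before /r/, so it lowers to [e]. /eodooniranvaedue/ → eodooneranvaedue.
Rule 3 (nasal place assimilation): /n/ precedes the labial consonant /v/, so it assimilates in place to [m]. /eodooneranvaedue/ → eodooneramvaedue.
Rule 4 (final vowel raising): /e/ is a mid vowel in word-final position, so it raises to [i]. /eodooneramvaedue/ → eodooneramvaedui.

eodooneramvaedui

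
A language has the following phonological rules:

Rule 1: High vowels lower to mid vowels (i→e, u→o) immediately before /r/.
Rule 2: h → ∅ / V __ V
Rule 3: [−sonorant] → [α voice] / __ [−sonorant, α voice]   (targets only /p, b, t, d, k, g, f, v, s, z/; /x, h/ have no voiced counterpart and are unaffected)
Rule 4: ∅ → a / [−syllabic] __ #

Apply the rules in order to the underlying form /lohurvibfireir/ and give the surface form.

Rule 1 (pre-rhotic lowering): /u/ is a high vowel immediately before /r/, so it lowers to [o]. /i/ is a high vowel immediately before /r/, so it lowers to [e]. /i/ is a high vowel immediately before /r/, so it lowers to [e]. /lohurvibfireir/ → lohorvibfereer.
Rule 2 (intervocalic h-deletion): /h/ occurs between vowels /o/ and /o/, so it deletes. /lohorvibfereer/ → loorvibfereer.
Rule 3 (regressive voicing assimilation): /b/ precedes the voiceless obstruent /f/, so it devoices to [p] by assimilation. /loorvibfereer/ → loorvipfereer.
Rule 4 (final a-epenthesis): the form ends in the consonant /r/, so [a] is inserted word-finally. /loorvipfereer/ → loorvipfereera.

loorvipfereera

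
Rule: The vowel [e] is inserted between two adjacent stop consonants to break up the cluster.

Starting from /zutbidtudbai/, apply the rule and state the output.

/t/ and /b/ form a stop–stop cluster, so [e] is inserted between them.
/d/ and /t/ form a stop–stop cluster, so [e] is inserted between them.
/d/ and /b/ form a stop–stop cluster, so [e] is inserted between them.
Surface form: [zutebidetudebai].

zutebidetudebai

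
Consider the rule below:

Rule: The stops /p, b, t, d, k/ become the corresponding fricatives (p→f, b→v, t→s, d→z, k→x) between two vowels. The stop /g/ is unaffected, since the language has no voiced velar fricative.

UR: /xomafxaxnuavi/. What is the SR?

xomafxaxnuavi

No segment of /xomafxaxnuavi/ meets the structural description of the rule, so the form surfaces unchanged.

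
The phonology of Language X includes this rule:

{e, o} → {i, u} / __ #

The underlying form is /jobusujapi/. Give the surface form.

No segment of /jobusujapi/ meets the structural description of the rule, so the form surfaces unchanged.

jobusujapi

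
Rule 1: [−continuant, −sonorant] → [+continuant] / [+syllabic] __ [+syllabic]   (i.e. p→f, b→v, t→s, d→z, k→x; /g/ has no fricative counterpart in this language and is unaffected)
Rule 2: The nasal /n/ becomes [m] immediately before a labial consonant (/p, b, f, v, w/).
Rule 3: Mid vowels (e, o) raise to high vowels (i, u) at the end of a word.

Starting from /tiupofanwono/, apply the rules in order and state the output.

Rule 1 (intervocalic spirantization): /p/ is a stop between vowels /u/ and /o/, so it spirantizes to the fricative [f]. /tiupofanwono/ → tiufofanwono.
Rule 2 (nasal place assimilation): /n/ precedes the labial consonant /w/, so it assimilates in place to [m]. /tiufofanwono/ → tiufofamwono.
Rule 3 (final vowel raising): /o/ is a mid vowel in word-final position, so it raises to [u]. /tiufofamwono/ → tiufofamwonu.

tiufofamwonu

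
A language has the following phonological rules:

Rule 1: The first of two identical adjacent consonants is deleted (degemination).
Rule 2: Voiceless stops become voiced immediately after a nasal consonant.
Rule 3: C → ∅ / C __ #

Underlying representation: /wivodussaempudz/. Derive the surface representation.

wivodusaembud

Rule 1 (degemination): /ss/ is a geminate; the first /s/ deletes. /wivodussaempudz/ → wivodusaempudz.
Rule 2 (post-nasal voicing): /p/ is a voiceless stop immediately after the nasal /m/, so it voices to [b]. /wivodusaempudz/ → wivodusaembudz.
Rule 3 (final cluster simplification): /z/ is the second consonant of a word-final cluster /dz/, so it deletes. /wivodusaembudz/ → wivodusaembud.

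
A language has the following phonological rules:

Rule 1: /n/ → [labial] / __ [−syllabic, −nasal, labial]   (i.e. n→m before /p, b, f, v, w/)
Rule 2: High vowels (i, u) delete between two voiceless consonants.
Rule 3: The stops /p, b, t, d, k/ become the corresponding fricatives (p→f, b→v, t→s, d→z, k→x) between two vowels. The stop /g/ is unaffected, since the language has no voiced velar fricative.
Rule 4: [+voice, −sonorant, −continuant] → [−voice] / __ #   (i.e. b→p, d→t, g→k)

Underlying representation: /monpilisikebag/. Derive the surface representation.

Rule 1 (nasal place assimilation): /n/ precedes the labial consonant /p/, so it assimilates in place to [m]. /monpilisikebag/ → mompilisikebag.
Rule 2 (high vowel syncope): /i/ is a high vowel flanked by voiceless consonants /s/ and /k/, so it deletes. /mompilisikebag/ → mompiliskebag.
Rule 3 (intervocalic spirantization): /b/ is a stop between vowels /e/ and /a/, so it spirantizes to the fricative [v]. /mompiliskebag/ → mompiliskevag.
Rule 4 (final devoicing): /g/ is a voiced stop in word-final position, so it devoices to [k]. /mompiliskevag/ → mompiliskevak.

mompiliskevak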